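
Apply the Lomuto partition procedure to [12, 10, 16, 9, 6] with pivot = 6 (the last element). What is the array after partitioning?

Lomuto partition with pivot = 6:

Initial array: [12, 10, 16, 9, 6]

arr[0]=12 > 6: no swap
arr[1]=10 > 6: no swap
arr[2]=16 > 6: no swap
arr[3]=9 > 6: no swap

Place pivot at position 0: [6, 10, 16, 9, 12]
Pivot position: 0

After partitioning with pivot 6, the array becomes [6, 10, 16, 9, 12]. The pivot is placed at index 0. All elements to the left of the pivot are <= 6, and all elements to the right are > 6.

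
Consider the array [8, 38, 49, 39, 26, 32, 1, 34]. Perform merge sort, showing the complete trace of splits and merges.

Merge sort trace:

Split: [8, 38, 49, 39, 26, 32, 1, 34] -> [8, 38, 49, 39] and [26, 32, 1, 34]
  Split: [8, 38, 49, 39] -> [8, 38] and [49, 39]
    Split: [8, 38] -> [8] and [38]
    Merge: [8] + [38] -> [8, 38]
    Split: [49, 39] -> [49] and [39]
    Merge: [49] + [39] -> [39, 49]
  Merge: [8, 38] + [39, 49] -> [8, 38, 39, 49]
  Split: [26, 32, 1, 34] -> [26, 32] and [1, 34]
    Split: [26, 32] -> [26] and [32]
    Merge: [26] + [32] -> [26, 32]
    Split: [1, 34] -> [1] and [34]
    Merge: [1] + [34] -> [1, 34]
  Merge: [26, 32] + [1, 34] -> [1, 26, 32, 34]
Merge: [8, 38, 39, 49] + [1, 26, 32, 34] -> [1, 8, 26, 32, 34, 38, 39, 49]

Final sorted array: [1, 8, 26, 32, 34, 38, 39, 49]

The merge sort proceeds by recursively splitting the array and merging sorted halves.
After all merges, the sorted array is [1, 8, 26, 32, 34, 38, 39, 49].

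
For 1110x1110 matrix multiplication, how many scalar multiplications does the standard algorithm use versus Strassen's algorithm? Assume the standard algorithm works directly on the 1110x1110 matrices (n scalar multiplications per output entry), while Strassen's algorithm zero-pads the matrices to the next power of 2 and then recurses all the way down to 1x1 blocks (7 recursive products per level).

Matrix multiplication for 1110x1110 matrices:

Strassen's algorithm requires power-of-2 dimensions. Pad 1110x1110 to 2048x2048 (next power of 2).

Standard algorithm: 1110^3 = 1367631000 multiplications
Strassen's algorithm: 7^(log2(2048)) = 7^11 = 1977326743 multiplications
Difference: 1367631000 - 1977326743 = -609695743 (Strassen uses MORE here due to padding overhead — for small or just-over-power-of-2 n, padding can outweigh the per-level savings)

Standard: 1367631000 multiplications (1110^3). Strassen: 1977326743 multiplications (7^11, after padding to 2048x2048). Strassen reduces 8 recursive multiplications to 7 at each level.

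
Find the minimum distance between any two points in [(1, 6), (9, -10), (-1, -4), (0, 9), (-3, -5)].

Computing all pairwise distances among 5 points:

d((1, 6), (9, -10)) = 17.8885
d((1, 6), (-1, -4)) = 10.198
d((1, 6), (0, 9)) = 3.1623
d((1, 6), (-3, -5)) = 11.7047
d((9, -10), (-1, -4)) = 11.6619
d((9, -10), (0, 9)) = 21.0238
d((9, -10), (-3, -5)) = 13.0
d((-1, -4), (0, 9)) = 13.0384
d((-1, -4), (-3, -5)) = 2.2361 <-- minimum
d((0, 9), (-3, -5)) = 14.3178

Closest pair: (-1, -4) and (-3, -5) with distance 2.2361

The closest pair is (-1, -4) and (-3, -5) with Euclidean distance 2.2361. For 5 points, brute-force pairwise comparison is shown above. For large n, the divide-and-conquer algorithm (sort by x, recurse on halves, check the dividing strip) achieves O(n log n).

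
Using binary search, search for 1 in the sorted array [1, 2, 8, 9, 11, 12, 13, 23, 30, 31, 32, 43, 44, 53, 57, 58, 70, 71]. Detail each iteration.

Binary search for 1 in [1, 2, 8, 9, 11, 12, 13, 23, 30, 31, 32, 43, 44, 53, 57, 58, 70, 71]:

lo=0, hi=17, mid=8, arr[mid]=30 -> 30 > 1, search left half
lo=0, hi=7, mid=3, arr[mid]=9 -> 9 > 1, search left half
lo=0, hi=2, mid=1, arr[mid]=2 -> 2 > 1, search left half
lo=0, hi=0, mid=0, arr[mid]=1 -> Found target at index 0!

Binary search finds 1 at index 0 after 4 comparisons. The search repeatedly halves the search space by comparing with the middle element.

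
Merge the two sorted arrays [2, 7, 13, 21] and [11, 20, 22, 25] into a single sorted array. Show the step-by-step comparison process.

Merging process:

Compare 2 vs 11: take 2 from left. Merged: [2]
Compare 7 vs 11: take 7 from left. Merged: [2, 7]
Compare 13 vs 11: take 11 from right. Merged: [2, 7, 11]
Compare 13 vs 20: take 13 from left. Merged: [2, 7, 11, 13]
Compare 21 vs 20: take 20 from right. Merged: [2, 7, 11, 13, 20]
Compare 21 vs 22: take 21 from left. Merged: [2, 7, 11, 13, 20, 21]
Append remaining from right: [22, 25]. Merged: [2, 7, 11, 13, 20, 21, 22, 25]

Final merged array: [2, 7, 11, 13, 20, 21, 22, 25]
Total comparisons: 6

The merged array is [2, 7, 11, 13, 20, 21, 22, 25], requiring 6 comparisons. The merge step runs in O(n) time where n is the total number of elements.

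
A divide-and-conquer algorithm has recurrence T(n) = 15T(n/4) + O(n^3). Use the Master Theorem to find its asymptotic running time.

Master Theorem for T(n) = 15T(n/4) + O(n^3):

a = 15, b = 4, c = 3
log_b(a) = log_4(15) = 1.9534

Case 3: c = 3 > log_4(15) = 1.9534
T(n) = O(n^3) = O(n^3)

For T(n) = 15T(n/4) + O(n^3): log_4(15) = 1.9534. This is Case 3 of the Master Theorem (c > log_b(a), work dominated by root), giving O(n^3).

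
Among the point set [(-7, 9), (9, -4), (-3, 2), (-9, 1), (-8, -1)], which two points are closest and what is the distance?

Computing all pairwise distances among 5 points:

d((-7, 9), (9, -4)) = 20.6155
d((-7, 9), (-3, 2)) = 8.0623
d((-7, 9), (-9, 1)) = 8.2462
d((-7, 9), (-8, -1)) = 10.0499
d((9, -4), (-3, 2)) = 13.4164
d((9, -4), (-9, 1)) = 18.6815
d((9, -4), (-8, -1)) = 17.2627
d((-3, 2), (-9, 1)) = 6.0828
d((-3, 2), (-8, -1)) = 5.831
d((-9, 1), (-8, -1)) = 2.2361 <-- minimum

Closest pair: (-9, 1) and (-8, -1) with distance 2.2361

The closest pair is (-9, 1) and (-8, -1) with Euclidean distance 2.2361. For 5 points, brute-force pairwise comparison is shown above. For large n, the divide-and-conquer algorithm (sort by x, recurse on halves, check the dividing strip) achieves O(n log n).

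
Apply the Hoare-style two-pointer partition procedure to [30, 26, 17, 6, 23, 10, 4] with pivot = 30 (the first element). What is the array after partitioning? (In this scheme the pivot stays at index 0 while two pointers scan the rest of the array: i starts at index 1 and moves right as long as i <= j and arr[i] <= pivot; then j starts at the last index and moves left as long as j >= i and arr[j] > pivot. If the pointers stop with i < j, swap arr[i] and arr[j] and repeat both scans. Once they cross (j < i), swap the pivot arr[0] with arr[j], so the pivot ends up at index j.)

Hoare-style two-pointer partition with pivot = 30:

Initial array: [30, 26, 17, 6, 23, 10, 4]

Pointers start at i = 1, j = 6.
i ends at 7, j ends at 6: the pointers have crossed (j < i), so scanning stops.

Swap pivot arr[0] with arr[6] to place pivot at position 6: [4, 26, 17, 6, 23, 10, 30]
Pivot position: 6

After partitioning with pivot 30, the array becomes [4, 26, 17, 6, 23, 10, 30]. The pivot is placed at index 6. All elements to the left of the pivot are <= 30, and all elements to the right are > 30.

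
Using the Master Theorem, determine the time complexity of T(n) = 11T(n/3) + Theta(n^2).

Master Theorem for T(n) = 11T(n/3) + O(n^2):

a = 11, b = 3, c = 2
log_b(a) = log_3(11) = 2.1827

Case 1: c = 2 < log_3(11) = 2.1827
T(n) = O(n^(log_3 11))

For T(n) = 11T(n/3) + O(n^2): log_3(11) = 2.1827. This is Case 1 of the Master Theorem (c < log_b(a), work dominated by leaves), giving O(n^(log_3 11)).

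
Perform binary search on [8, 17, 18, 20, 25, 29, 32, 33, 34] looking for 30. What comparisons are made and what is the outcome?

Binary search for 30 in [8, 17, 18, 20, 25, 29, 32, 33, 34]:

lo=0, hi=8, mid=4, arr[mid]=25 -> 25 < 30, search right half
lo=5, hi=8, mid=6, arr[mid]=32 -> 32 > 30, search left half
lo=5, hi=5, mid=5, arr[mid]=29 -> 29 < 30, search right half
lo=6 > hi=5, target 30 not found

Binary search determines that 30 is not in the array after 3 comparisons. The search space was exhausted without finding the target.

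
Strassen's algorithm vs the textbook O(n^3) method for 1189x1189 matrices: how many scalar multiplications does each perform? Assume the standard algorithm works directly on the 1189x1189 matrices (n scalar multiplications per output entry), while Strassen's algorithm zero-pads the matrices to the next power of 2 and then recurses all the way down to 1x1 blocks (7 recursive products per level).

Matrix multiplication for 1189x1189 matrices:

Strassen's algorithm requires power-of-2 dimensions. Pad 1189x1189 to 2048x2048 (next power of 2).

Standard algorithm: 1189^3 = 1680914269 multiplications
Strassen's algorithm: 7^(log2(2048)) = 7^11 = 1977326743 multiplications
Difference: 1680914269 - 1977326743 = -296412474 (Strassen uses MORE here due to padding overhead — for small or just-over-power-of-2 n, padding can outweigh the per-level savings)

Standard: 1680914269 multiplications (1189^3). Strassen: 1977326743 multiplications (7^11, after padding to 2048x2048). Strassen reduces 8 recursive multiplications to 7 at each level.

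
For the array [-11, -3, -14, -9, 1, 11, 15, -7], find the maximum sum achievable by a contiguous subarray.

Using Kadane's algorithm on [-11, -3, -14, -9, 1, 11, 15, -7]:

Scanning through the array:
Position 1 (value -3): max_ending_here = -3, max_so_far = -3
Position 2 (value -14): max_ending_here = -14, max_so_far = -3
Position 3 (value -9): max_ending_here = -9, max_so_far = -3
Position 4 (value 1): max_ending_here = 1, max_so_far = 1
Position 5 (value 11): max_ending_here = 12, max_so_far = 12
Position 6 (value 15): max_ending_here = 27, max_so_far = 27
Position 7 (value -7): max_ending_here = 20, max_so_far = 27

Maximum subarray: [1, 11, 15]
Maximum sum: 27

The maximum subarray is [1, 11, 15] with sum 27. This subarray runs from index 4 to index 6.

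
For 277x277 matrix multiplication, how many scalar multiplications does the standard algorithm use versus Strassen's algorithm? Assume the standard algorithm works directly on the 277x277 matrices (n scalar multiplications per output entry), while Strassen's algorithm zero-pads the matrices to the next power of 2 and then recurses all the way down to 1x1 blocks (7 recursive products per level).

Matrix multiplication for 277x277 matrices:

Strassen's algorithm requires power-of-2 dimensions. Pad 277x277 to 512x512 (next power of 2).

Standard algorithm: 277^3 = 21253933 multiplications
Strassen's algorithm: 7^(log2(512)) = 7^9 = 40353607 multiplications
Difference: 21253933 - 40353607 = -19099674 (Strassen uses MORE here due to padding overhead — for small or just-over-power-of-2 n, padding can outweigh the per-level savings)

Standard: 21253933 multiplications (277^3). Strassen: 40353607 multiplications (7^9, after padding to 512x512). Strassen reduces 8 recursive multiplications to 7 at each level.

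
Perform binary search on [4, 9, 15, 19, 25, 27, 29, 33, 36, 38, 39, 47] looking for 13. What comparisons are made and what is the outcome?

Binary search for 13 in [4, 9, 15, 19, 25, 27, 29, 33, 36, 38, 39, 47]:

lo=0, hi=11, mid=5, arr[mid]=27 -> 27 > 13, search left half
lo=0, hi=4, mid=2, arr[mid]=15 -> 15 > 13, search left half
lo=0, hi=1, mid=0, arr[mid]=4 -> 4 < 13, search right half
lo=1, hi=1, mid=1, arr[mid]=9 -> 9 < 13, search right half
lo=2 > hi=1, target 13 not found

Binary search determines that 13 is not in the array after 4 comparisons. The search space was exhausted without finding the target.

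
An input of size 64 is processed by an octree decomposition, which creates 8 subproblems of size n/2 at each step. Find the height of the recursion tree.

For divide and conquer with division factor 2:

Problem sizes at each level:
Level 0: 64
Level 1: 32
Level 2: 16
Level 3: 8
Level 4: 4
Level 5: 2
Level 6: 1

The root is level 0 and the size-1 base case is level 6 (the tree spans levels 0 through 6, i.e. 7 levels counting the root), so the depth is the number of divisions: log_2(64) = 6

The recursion tree depth is log_2(64) = 6. At each level, the problem size is divided by 2, so it takes 6 divisions to reduce to a base case of size 1. The algorithm makes 8 recursive calls at each level.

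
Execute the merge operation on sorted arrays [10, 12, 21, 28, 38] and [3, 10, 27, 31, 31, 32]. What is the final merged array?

Merging process:

Compare 10 vs 3: take 3 from right. Merged: [3]
Compare 10 vs 10: take 10 from left. Merged: [3, 10]
Compare 12 vs 10: take 10 from right. Merged: [3, 10, 10]
Compare 12 vs 27: take 12 from left. Merged: [3, 10, 10, 12]
Compare 21 vs 27: take 21 from left. Merged: [3, 10, 10, 12, 21]
Compare 28 vs 27: take 27 from right. Merged: [3, 10, 10, 12, 21, 27]
Compare 28 vs 31: take 28 from left. Merged: [3, 10, 10, 12, 21, 27, 28]
Compare 38 vs 31: take 31 from right. Merged: [3, 10, 10, 12, 21, 27, 28, 31]
Compare 38 vs 31: take 31 from right. Merged: [3, 10, 10, 12, 21, 27, 28, 31, 31]
Compare 38 vs 32: take 32 from right. Merged: [3, 10, 10, 12, 21, 27, 28, 31, 31, 32]
Append remaining from left: [38]. Merged: [3, 10, 10, 12, 21, 27, 28, 31, 31, 32, 38]

Final merged array: [3, 10, 10, 12, 21, 27, 28, 31, 31, 32, 38]
Total comparisons: 10

The merged array is [3, 10, 10, 12, 21, 27, 28, 31, 31, 32, 38], requiring 10 comparisons. The merge step runs in O(n) time where n is the total number of elements.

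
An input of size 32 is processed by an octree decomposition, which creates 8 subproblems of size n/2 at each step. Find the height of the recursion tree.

For divide and conquer with division factor 2:

Problem sizes at each level:
Level 0: 32
Level 1: 16
Level 2: 8
Level 3: 4
Level 4: 2
Level 5: 1

The root is level 0 and the size-1 base case is level 5 (the tree spans levels 0 through 5, i.e. 6 levels counting the root), so the depth is the number of divisions: log_2(32) = 5

The recursion tree depth is log_2(32) = 5. At each level, the problem size is divided by 2, so it takes 5 divisions to reduce to a base case of size 1. The algorithm makes 8 recursive calls at each level.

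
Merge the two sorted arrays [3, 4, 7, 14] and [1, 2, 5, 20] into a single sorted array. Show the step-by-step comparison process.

Merging process:

Compare 3 vs 1: take 1 from right. Merged: [1]
Compare 3 vs 2: take 2 from right. Merged: [1, 2]
Compare 3 vs 5: take 3 from left. Merged: [1, 2, 3]
Compare 4 vs 5: take 4 from left. Merged: [1, 2, 3, 4]
Compare 7 vs 5: take 5 from right. Merged: [1, 2, 3, 4, 5]
Compare 7 vs 20: take 7 from left. Merged: [1, 2, 3, 4, 5, 7]
Compare 14 vs 20: take 14 from left. Merged: [1, 2, 3, 4, 5, 7, 14]
Append remaining from right: [20]. Merged: [1, 2, 3, 4, 5, 7, 14, 20]

Final merged array: [1, 2, 3, 4, 5, 7, 14, 20]
Total comparisons: 7

The merged array is [1, 2, 3, 4, 5, 7, 14, 20], requiring 7 comparisons. The merge step runs in O(n) time where n is the total number of elements.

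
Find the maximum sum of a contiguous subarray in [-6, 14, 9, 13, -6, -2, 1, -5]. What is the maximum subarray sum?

Using Kadane's algorithm on [-6, 14, 9, 13, -6, -2, 1, -5]:

Scanning through the array:
Position 1 (value 14): max_ending_here = 14, max_so_far = 14
Position 2 (value 9): max_ending_here = 23, max_so_far = 23
Position 3 (value 13): max_ending_here = 36, max_so_far = 36
Position 4 (value -6): max_ending_here = 30, max_so_far = 36
Position 5 (value -2): max_ending_here = 28, max_so_far = 36
Position 6 (value 1): max_ending_here = 29, max_so_far = 36
Position 7 (value -5): max_ending_here = 24, max_so_far = 36

Maximum subarray: [14, 9, 13]
Maximum sum: 36

The maximum subarray is [14, 9, 13] with sum 36. This subarray runs from index 1 to index 3.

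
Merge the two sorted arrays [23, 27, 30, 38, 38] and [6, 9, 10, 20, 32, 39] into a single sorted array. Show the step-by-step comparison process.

Merging process:

Compare 23 vs 6: take 6 from right. Merged: [6]
Compare 23 vs 9: take 9 from right. Merged: [6, 9]
Compare 23 vs 10: take 10 from right. Merged: [6, 9, 10]
Compare 23 vs 20: take 20 from right. Merged: [6, 9, 10, 20]
Compare 23 vs 32: take 23 from left. Merged: [6, 9, 10, 20, 23]
Compare 27 vs 32: take 27 from left. Merged: [6, 9, 10, 20, 23, 27]
Compare 30 vs 32: take 30 from left. Merged: [6, 9, 10, 20, 23, 27, 30]
Compare 38 vs 32: take 32 from right. Merged: [6, 9, 10, 20, 23, 27, 30, 32]
Compare 38 vs 39: take 38 from left. Merged: [6, 9, 10, 20, 23, 27, 30, 32, 38]
Compare 38 vs 39: take 38 from left. Merged: [6, 9, 10, 20, 23, 27, 30, 32, 38, 38]
Append remaining from right: [39]. Merged: [6, 9, 10, 20, 23, 27, 30, 32, 38, 38, 39]

Final merged array: [6, 9, 10, 20, 23, 27, 30, 32, 38, 38, 39]
Total comparisons: 10

The merged array is [6, 9, 10, 20, 23, 27, 30, 32, 38, 38, 39], requiring 10 comparisons. The merge step runs in O(n) time where n is the total number of elements.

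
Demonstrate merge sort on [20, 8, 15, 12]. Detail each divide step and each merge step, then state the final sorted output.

Merge sort trace:

Split: [20, 8, 15, 12] -> [20, 8] and [15, 12]
  Split: [20, 8] -> [20] and [8]
  Merge: [20] + [8] -> [8, 20]
  Split: [15, 12] -> [15] and [12]
  Merge: [15] + [12] -> [12, 15]
Merge: [8, 20] + [12, 15] -> [8, 12, 15, 20]

Final sorted array: [8, 12, 15, 20]

The merge sort proceeds by recursively splitting the array and merging sorted halves.
After all merges, the sorted array is [8, 12, 15, 20].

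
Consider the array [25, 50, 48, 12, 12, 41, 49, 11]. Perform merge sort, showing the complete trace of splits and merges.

Merge sort trace:

Split: [25, 50, 48, 12, 12, 41, 49, 11] -> [25, 50, 48, 12] and [12, 41, 49, 11]
  Split: [25, 50, 48, 12] -> [25, 50] and [48, 12]
    Split: [25, 50] -> [25] and [50]
    Merge: [25] + [50] -> [25, 50]
    Split: [48, 12] -> [48] and [12]
    Merge: [48] + [12] -> [12, 48]
  Merge: [25, 50] + [12, 48] -> [12, 25, 48, 50]
  Split: [12, 41, 49, 11] -> [12, 41] and [49, 11]
    Split: [12, 41] -> [12] and [41]
    Merge: [12] + [41] -> [12, 41]
    Split: [49, 11] -> [49] and [11]
    Merge: [49] + [11] -> [11, 49]
  Merge: [12, 41] + [11, 49] -> [11, 12, 41, 49]
Merge: [12, 25, 48, 50] + [11, 12, 41, 49] -> [11, 12, 12, 25, 41, 48, 49, 50]

Final sorted array: [11, 12, 12, 25, 41, 48, 49, 50]

The merge sort proceeds by recursively splitting the array and merging sorted halves.
After all merges, the sorted array is [11, 12, 12, 25, 41, 48, 49, 50].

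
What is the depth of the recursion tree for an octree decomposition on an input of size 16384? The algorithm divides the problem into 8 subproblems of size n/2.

For divide and conquer with division factor 2:

Problem sizes at each level:
Level 0: 16384
Level 1: 8192
Level 2: 4096
Level 3: 2048
Level 4: 1024
Level 5: 512
Level 6: 256
Level 7: 128
Level 8: 64
Level 9: 32
Level 10: 16
Level 11: 8
Level 12: 4
Level 13: 2
Level 14: 1

The root is level 0 and the size-1 base case is level 14 (the tree spans levels 0 through 14, i.e. 15 levels counting the root), so the depth is the number of divisions: log_2(16384) = 14

The recursion tree depth is log_2(16384) = 14. At each level, the problem size is divided by 2, so it takes 14 divisions to reduce to a base case of size 1. The algorithm makes 8 recursive calls at each level.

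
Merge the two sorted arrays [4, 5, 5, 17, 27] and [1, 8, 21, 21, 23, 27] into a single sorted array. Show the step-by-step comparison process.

Merging process:

Compare 4 vs 1: take 1 from right. Merged: [1]
Compare 4 vs 8: take 4 from left. Merged: [1, 4]
Compare 5 vs 8: take 5 from left. Merged: [1, 4, 5]
Compare 5 vs 8: take 5 from left. Merged: [1, 4, 5, 5]
Compare 17 vs 8: take 8 from right. Merged: [1, 4, 5, 5, 8]
Compare 17 vs 21: take 17 from left. Merged: [1, 4, 5, 5, 8, 17]
Compare 27 vs 21: take 21 from right. Merged: [1, 4, 5, 5, 8, 17, 21]
Compare 27 vs 21: take 21 from right. Merged: [1, 4, 5, 5, 8, 17, 21, 21]
Compare 27 vs 23: take 23 from right. Merged: [1, 4, 5, 5, 8, 17, 21, 21, 23]
Compare 27 vs 27: take 27 from left. Merged: [1, 4, 5, 5, 8, 17, 21, 21, 23, 27]
Append remaining from right: [27]. Merged: [1, 4, 5, 5, 8, 17, 21, 21, 23, 27, 27]

Final merged array: [1, 4, 5, 5, 8, 17, 21, 21, 23, 27, 27]
Total comparisons: 10

The merged array is [1, 4, 5, 5, 8, 17, 21, 21, 23, 27, 27], requiring 10 comparisons. The merge step runs in O(n) time where n is the total number of elements.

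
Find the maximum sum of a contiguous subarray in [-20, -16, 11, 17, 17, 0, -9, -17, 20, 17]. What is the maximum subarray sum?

Using Kadane's algorithm on [-20, -16, 11, 17, 17, 0, -9, -17, 20, 17]:

Scanning through the array:
Position 1 (value -16): max_ending_here = -16, max_so_far = -16
Position 2 (value 11): max_ending_here = 11, max_so_far = 11
Position 3 (value 17): max_ending_here = 28, max_so_far = 28
Position 4 (value 17): max_ending_here = 45, max_so_far = 45
Position 5 (value 0): max_ending_here = 45, max_so_far = 45
Position 6 (value -9): max_ending_here = 36, max_so_far = 45
Position 7 (value -17): max_ending_here = 19, max_so_far = 45
Position 8 (value 20): max_ending_here = 39, max_so_far = 45
Position 9 (value 17): max_ending_here = 56, max_so_far = 56

Maximum subarray: [11, 17, 17, 0, -9, -17, 20, 17]
Maximum sum: 56

The maximum subarray is [11, 17, 17, 0, -9, -17, 20, 17] with sum 56. This subarray runs from index 2 to index 9.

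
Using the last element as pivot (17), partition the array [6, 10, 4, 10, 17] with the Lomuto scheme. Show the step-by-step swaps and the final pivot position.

Lomuto partition with pivot = 17:

Initial array: [6, 10, 4, 10, 17]

arr[0]=6 <= 17: swap with position 0, array becomes [6, 10, 4, 10, 17]
arr[1]=10 <= 17: swap with position 1, array becomes [6, 10, 4, 10, 17]
arr[2]=4 <= 17: swap with position 2, array becomes [6, 10, 4, 10, 17]
arr[3]=10 <= 17: swap with position 3, array becomes [6, 10, 4, 10, 17]

Place pivot at position 4: [6, 10, 4, 10, 17]
Pivot position: 4

After partitioning with pivot 17, the array becomes [6, 10, 4, 10, 17]. The pivot is placed at index 4. All elements to the left of the pivot are <= 17, and all elements to the right are > 17.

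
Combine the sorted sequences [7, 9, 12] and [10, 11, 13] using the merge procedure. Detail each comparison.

Merging process:

Compare 7 vs 10: take 7 from left. Merged: [7]
Compare 9 vs 10: take 9 from left. Merged: [7, 9]
Compare 12 vs 10: take 10 from right. Merged: [7, 9, 10]
Compare 12 vs 11: take 11 from right. Merged: [7, 9, 10, 11]
Compare 12 vs 13: take 12 from left. Merged: [7, 9, 10, 11, 12]
Append remaining from right: [13]. Merged: [7, 9, 10, 11, 12, 13]

Final merged array: [7, 9, 10, 11, 12, 13]
Total comparisons: 5

The merged array is [7, 9, 10, 11, 12, 13], requiring 5 comparisons. The merge step runs in O(n) time where n is the total number of elements.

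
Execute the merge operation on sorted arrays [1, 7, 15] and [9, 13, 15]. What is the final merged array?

Merging process:

Compare 1 vs 9: take 1 from left. Merged: [1]
Compare 7 vs 9: take 7 from left. Merged: [1, 7]
Compare 15 vs 9: take 9 from right. Merged: [1, 7, 9]
Compare 15 vs 13: take 13 from right. Merged: [1, 7, 9, 13]
Compare 15 vs 15: take 15 from left. Merged: [1, 7, 9, 13, 15]
Append remaining from right: [15]. Merged: [1, 7, 9, 13, 15, 15]

Final merged array: [1, 7, 9, 13, 15, 15]
Total comparisons: 5

The merged array is [1, 7, 9, 13, 15, 15], requiring 5 comparisons. The merge step runs in O(n) time where n is the total number of elements.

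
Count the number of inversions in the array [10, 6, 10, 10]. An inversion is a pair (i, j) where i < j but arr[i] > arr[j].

Finding inversions in [10, 6, 10, 10]:

(0, 1): arr[0]=10 > arr[1]=6

Total inversions: 1

The array has 1 inversion(s): (0,1). Each pair (i,j) satisfies i < j and arr[i] > arr[j].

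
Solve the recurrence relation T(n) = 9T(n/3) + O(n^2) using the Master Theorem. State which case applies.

Master Theorem for T(n) = 9T(n/3) + O(n^2):

a = 9, b = 3, c = 2
log_b(a) = log_3(9) = 2.0000

Case 2: c = 2 = log_3(9) = 2.0000
T(n) = O(n^2 log n) = O(n^2 log n)

For T(n) = 9T(n/3) + O(n^2): log_3(9) = 2.0000. This is Case 2 of the Master Theorem (c = log_b(a), equal work at all levels), giving O(n^2 log n).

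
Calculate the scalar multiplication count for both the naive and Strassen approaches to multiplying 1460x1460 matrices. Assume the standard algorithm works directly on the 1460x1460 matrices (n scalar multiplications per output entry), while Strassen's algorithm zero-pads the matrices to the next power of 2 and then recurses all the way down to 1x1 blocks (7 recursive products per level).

Matrix multiplication for 1460x1460 matrices:

Strassen's algorithm requires power-of-2 dimensions. Pad 1460x1460 to 2048x2048 (next power of 2).

Standard algorithm: 1460^3 = 3112136000 multiplications
Strassen's algorithm: 7^(log2(2048)) = 7^11 = 1977326743 multiplications
Savings: 3112136000 - 1977326743 = 1134809257 multiplications

Standard: 3112136000 multiplications (1460^3). Strassen: 1977326743 multiplications (7^11, after padding to 2048x2048). Strassen reduces 8 recursive multiplications to 7 at each level.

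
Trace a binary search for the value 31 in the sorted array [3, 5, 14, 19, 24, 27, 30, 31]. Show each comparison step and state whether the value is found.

Binary search for 31 in [3, 5, 14, 19, 24, 27, 30, 31]:

lo=0, hi=7, mid=3, arr[mid]=19 -> 19 < 31, search right half
lo=4, hi=7, mid=5, arr[mid]=27 -> 27 < 31, search right half
lo=6, hi=7, mid=6, arr[mid]=30 -> 30 < 31, search right half
lo=7, hi=7, mid=7, arr[mid]=31 -> Found target at index 7!

Binary search finds 31 at index 7 after 4 comparisons. The search repeatedly halves the search space by comparing with the middle element.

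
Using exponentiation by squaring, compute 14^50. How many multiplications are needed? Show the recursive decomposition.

Computing 14^50 by squaring (build up from 14^1; each line after the first costs one multiplication):

14^1 = 14
14^2 = (14^1)^2 = 14^2 = 196
14^3 = 14 * 14^2 = 14 * 196 = 2744
14^6 = (14^3)^2 = 2744^2 = 7529536
14^12 = (14^6)^2 = 7529536^2 = 56693912375296
14^24 = (14^12)^2 = 56693912375296^2 = 3214199700417740936751087616
14^25 = 14 * 14^24 = 14 * 3214199700417740936751087616 = 44998795805848373114515226624
14^50 = (14^25)^2 = 44998795805848373114515226624^2 = 2024891623976437135118764865774783290467102632746078437376

Result: 2024891623976437135118764865774783290467102632746078437376
Multiplications needed: 7 (7 lines after 14^1)

14^50 = 2024891623976437135118764865774783290467102632746078437376. Using exponentiation by squaring, this requires 7 multiplications. The key idea: if the exponent is even, square the half-power; if odd, multiply by the base once.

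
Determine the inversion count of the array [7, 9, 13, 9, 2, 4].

Finding inversions in [7, 9, 13, 9, 2, 4]:

(0, 4): arr[0]=7 > arr[4]=2
(0, 5): arr[0]=7 > arr[5]=4
(1, 4): arr[1]=9 > arr[4]=2
(1, 5): arr[1]=9 > arr[5]=4
(2, 3): arr[2]=13 > arr[3]=9
(2, 4): arr[2]=13 > arr[4]=2
(2, 5): arr[2]=13 > arr[5]=4
(3, 4): arr[3]=9 > arr[4]=2
(3, 5): arr[3]=9 > arr[5]=4

Total inversions: 9

The array has 9 inversion(s): (0,4), (0,5), (1,4), (1,5), (2,3), (2,4), (2,5), (3,4), (3,5). Each pair (i,j) satisfies i < j and arr[i] > arr[j].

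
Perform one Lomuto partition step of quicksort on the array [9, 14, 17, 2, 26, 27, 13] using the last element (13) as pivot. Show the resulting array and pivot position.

Lomuto partition with pivot = 13:

Initial array: [9, 14, 17, 2, 26, 27, 13]

arr[0]=9 <= 13: swap with position 0, array becomes [9, 14, 17, 2, 26, 27, 13]
arr[1]=14 > 13: no swap
arr[2]=17 > 13: no swap
arr[3]=2 <= 13: swap with position 1, array becomes [9, 2, 17, 14, 26, 27, 13]
arr[4]=26 > 13: no swap
arr[5]=27 > 13: no swap

Place pivot at position 2: [9, 2, 13, 14, 26, 27, 17]
Pivot position: 2

After partitioning with pivot 13, the array becomes [9, 2, 13, 14, 26, 27, 17]. The pivot is placed at index 2. All elements to the left of the pivot are <= 13, and all elements to the right are > 13.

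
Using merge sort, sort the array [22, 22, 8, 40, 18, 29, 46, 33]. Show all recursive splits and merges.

Merge sort trace:

Split: [22, 22, 8, 40, 18, 29, 46, 33] -> [22, 22, 8, 40] and [18, 29, 46, 33]
  Split: [22, 22, 8, 40] -> [22, 22] and [8, 40]
    Split: [22, 22] -> [22] and [22]
    Merge: [22] + [22] -> [22, 22]
    Split: [8, 40] -> [8] and [40]
    Merge: [8] + [40] -> [8, 40]
  Merge: [22, 22] + [8, 40] -> [8, 22, 22, 40]
  Split: [18, 29, 46, 33] -> [18, 29] and [46, 33]
    Split: [18, 29] -> [18] and [29]
    Merge: [18] + [29] -> [18, 29]
    Split: [46, 33] -> [46] and [33]
    Merge: [46] + [33] -> [33, 46]
  Merge: [18, 29] + [33, 46] -> [18, 29, 33, 46]
Merge: [8, 22, 22, 40] + [18, 29, 33, 46] -> [8, 18, 22, 22, 29, 33, 40, 46]

Final sorted array: [8, 18, 22, 22, 29, 33, 40, 46]

The merge sort proceeds by recursively splitting the array and merging sorted halves.
After all merges, the sorted array is [8, 18, 22, 22, 29, 33, 40, 46].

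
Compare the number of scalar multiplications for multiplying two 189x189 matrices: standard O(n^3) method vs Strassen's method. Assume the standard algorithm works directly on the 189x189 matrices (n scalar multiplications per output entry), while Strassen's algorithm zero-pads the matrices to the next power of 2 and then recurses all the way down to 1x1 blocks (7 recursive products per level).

Matrix multiplication for 189x189 matrices:

Strassen's algorithm requires power-of-2 dimensions. Pad 189x189 to 256x256 (next power of 2).

Standard algorithm: 189^3 = 6751269 multiplications
Strassen's algorithm: 7^(log2(256)) = 7^8 = 5764801 multiplications
Savings: 6751269 - 5764801 = 986468 multiplications

Standard: 6751269 multiplications (189^3). Strassen: 5764801 multiplications (7^8, after padding to 256x256). Strassen reduces 8 recursive multiplications to 7 at each level.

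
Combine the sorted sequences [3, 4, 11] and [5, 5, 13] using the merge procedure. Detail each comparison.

Merging process:

Compare 3 vs 5: take 3 from left. Merged: [3]
Compare 4 vs 5: take 4 from left. Merged: [3, 4]
Compare 11 vs 5: take 5 from right. Merged: [3, 4, 5]
Compare 11 vs 5: take 5 from right. Merged: [3, 4, 5, 5]
Compare 11 vs 13: take 11 from left. Merged: [3, 4, 5, 5, 11]
Append remaining from right: [13]. Merged: [3, 4, 5, 5, 11, 13]

Final merged array: [3, 4, 5, 5, 11, 13]
Total comparisons: 5

The merged array is [3, 4, 5, 5, 11, 13], requiring 5 comparisons. The merge step runs in O(n) time where n is the total number of elements.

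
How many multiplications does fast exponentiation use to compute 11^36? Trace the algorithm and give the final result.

Computing 11^36 by squaring (build up from 11^1; each line after the first costs one multiplication):

11^1 = 11
11^2 = (11^1)^2 = 11^2 = 121
11^4 = (11^2)^2 = 121^2 = 14641
11^8 = (11^4)^2 = 14641^2 = 214358881
11^9 = 11 * 11^8 = 11 * 214358881 = 2357947691
11^18 = (11^9)^2 = 2357947691^2 = 5559917313492231481
11^36 = (11^18)^2 = 5559917313492231481^2 = 30912680532870672635673352936887453361

Result: 30912680532870672635673352936887453361
Multiplications needed: 6 (6 lines after 11^1)

11^36 = 30912680532870672635673352936887453361. Using exponentiation by squaring, this requires 6 multiplications. The key idea: if the exponent is even, square the half-power; if odd, multiply by the base once.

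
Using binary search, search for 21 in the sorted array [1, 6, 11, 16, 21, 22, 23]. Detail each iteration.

Binary search for 21 in [1, 6, 11, 16, 21, 22, 23]:

lo=0, hi=6, mid=3, arr[mid]=16 -> 16 < 21, search right half
lo=4, hi=6, mid=5, arr[mid]=22 -> 22 > 21, search left half
lo=4, hi=4, mid=4, arr[mid]=21 -> Found target at index 4!

Binary search finds 21 at index 4 after 3 comparisons. The search repeatedly halves the search space by comparing with the middle element.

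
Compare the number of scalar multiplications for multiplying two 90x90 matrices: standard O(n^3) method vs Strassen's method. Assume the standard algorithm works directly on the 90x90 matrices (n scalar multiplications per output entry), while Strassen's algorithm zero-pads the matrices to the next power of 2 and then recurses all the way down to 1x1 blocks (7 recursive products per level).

Matrix multiplication for 90x90 matrices:

Strassen's algorithm requires power-of-2 dimensions. Pad 90x90 to 128x128 (next power of 2).

Standard algorithm: 90^3 = 729000 multiplications
Strassen's algorithm: 7^(log2(128)) = 7^7 = 823543 multiplications
Difference: 729000 - 823543 = -94543 (Strassen uses MORE here due to padding overhead — for small or just-over-power-of-2 n, padding can outweigh the per-level savings)

Standard: 729000 multiplications (90^3). Strassen: 823543 multiplications (7^7, after padding to 128x128). Strassen reduces 8 recursive multiplications to 7 at each level.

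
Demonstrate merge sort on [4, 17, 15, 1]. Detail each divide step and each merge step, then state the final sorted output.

Merge sort trace:

Split: [4, 17, 15, 1] -> [4, 17] and [15, 1]
  Split: [4, 17] -> [4] and [17]
  Merge: [4] + [17] -> [4, 17]
  Split: [15, 1] -> [15] and [1]
  Merge: [15] + [1] -> [1, 15]
Merge: [4, 17] + [1, 15] -> [1, 4, 15, 17]

Final sorted array: [1, 4, 15, 17]

The merge sort proceeds by recursively splitting the array and merging sorted halves.
After all merges, the sorted array is [1, 4, 15, 17].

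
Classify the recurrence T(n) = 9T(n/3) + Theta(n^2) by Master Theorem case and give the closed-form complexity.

Master Theorem for T(n) = 9T(n/3) + O(n^2):

a = 9, b = 3, c = 2
log_b(a) = log_3(9) = 2.0000

Case 2: c = 2 = log_3(9) = 2.0000
T(n) = O(n^2 log n) = O(n^2 log n)

For T(n) = 9T(n/3) + O(n^2): log_3(9) = 2.0000. This is Case 2 of the Master Theorem (c = log_b(a), equal work at all levels), giving O(n^2 log n).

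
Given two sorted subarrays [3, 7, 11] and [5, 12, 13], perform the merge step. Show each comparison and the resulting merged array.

Merging process:

Compare 3 vs 5: take 3 from left. Merged: [3]
Compare 7 vs 5: take 5 from right. Merged: [3, 5]
Compare 7 vs 12: take 7 from left. Merged: [3, 5, 7]
Compare 11 vs 12: take 11 from left. Merged: [3, 5, 7, 11]
Append remaining from right: [12, 13]. Merged: [3, 5, 7, 11, 12, 13]

Final merged array: [3, 5, 7, 11, 12, 13]
Total comparisons: 4

The merged array is [3, 5, 7, 11, 12, 13], requiring 4 comparisons. The merge step runs in O(n) time where n is the total number of elements.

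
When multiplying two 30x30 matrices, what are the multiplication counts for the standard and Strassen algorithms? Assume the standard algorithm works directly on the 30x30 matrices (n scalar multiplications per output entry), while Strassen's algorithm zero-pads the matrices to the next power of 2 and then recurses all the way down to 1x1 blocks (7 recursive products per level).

Matrix multiplication for 30x30 matrices:

Strassen's algorithm requires power-of-2 dimensions. Pad 30x30 to 32x32 (next power of 2).

Standard algorithm: 30^3 = 27000 multiplications
Strassen's algorithm: 7^(log2(32)) = 7^5 = 16807 multiplications
Savings: 27000 - 16807 = 10193 multiplications

Standard: 27000 multiplications (30^3). Strassen: 16807 multiplications (7^5, after padding to 32x32). Strassen reduces 8 recursive multiplications to 7 at each level.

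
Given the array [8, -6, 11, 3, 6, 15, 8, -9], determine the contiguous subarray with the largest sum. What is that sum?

Using Kadane's algorithm on [8, -6, 11, 3, 6, 15, 8, -9]:

Scanning through the array:
Position 1 (value -6): max_ending_here = 2, max_so_far = 8
Position 2 (value 11): max_ending_here = 13, max_so_far = 13
Position 3 (value 3): max_ending_here = 16, max_so_far = 16
Position 4 (value 6): max_ending_here = 22, max_so_far = 22
Position 5 (value 15): max_ending_here = 37, max_so_far = 37
Position 6 (value 8): max_ending_here = 45, max_so_far = 45
Position 7 (value -9): max_ending_here = 36, max_so_far = 45

Maximum subarray: [8, -6, 11, 3, 6, 15, 8]
Maximum sum: 45

The maximum subarray is [8, -6, 11, 3, 6, 15, 8] with sum 45. This subarray runs from index 0 to index 6.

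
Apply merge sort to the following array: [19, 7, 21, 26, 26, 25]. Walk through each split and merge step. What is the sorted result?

Merge sort trace:

Split: [19, 7, 21, 26, 26, 25] -> [19, 7, 21] and [26, 26, 25]
  Split: [19, 7, 21] -> [19] and [7, 21]
    Split: [7, 21] -> [7] and [21]
    Merge: [7] + [21] -> [7, 21]
  Merge: [19] + [7, 21] -> [7, 19, 21]
  Split: [26, 26, 25] -> [26] and [26, 25]
    Split: [26, 25] -> [26] and [25]
    Merge: [26] + [25] -> [25, 26]
  Merge: [26] + [25, 26] -> [25, 26, 26]
Merge: [7, 19, 21] + [25, 26, 26] -> [7, 19, 21, 25, 26, 26]

Final sorted array: [7, 19, 21, 25, 26, 26]

The merge sort proceeds by recursively splitting the array and merging sorted halves.
After all merges, the sorted array is [7, 19, 21, 25, 26, 26].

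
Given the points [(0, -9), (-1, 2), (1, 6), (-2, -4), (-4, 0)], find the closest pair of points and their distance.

Computing all pairwise distances among 5 points:

d((0, -9), (-1, 2)) = 11.0454
d((0, -9), (1, 6)) = 15.0333
d((0, -9), (-2, -4)) = 5.3852
d((0, -9), (-4, 0)) = 9.8489
d((-1, 2), (1, 6)) = 4.4721
d((-1, 2), (-2, -4)) = 6.0828
d((-1, 2), (-4, 0)) = 3.6056 <-- minimum
d((1, 6), (-2, -4)) = 10.4403
d((1, 6), (-4, 0)) = 7.8102
d((-2, -4), (-4, 0)) = 4.4721

Closest pair: (-1, 2) and (-4, 0) with distance 3.6056

The closest pair is (-1, 2) and (-4, 0) with Euclidean distance 3.6056. For 5 points, brute-force pairwise comparison is shown above. For large n, the divide-and-conquer algorithm (sort by x, recurse on halves, check the dividing strip) achieves O(n log n).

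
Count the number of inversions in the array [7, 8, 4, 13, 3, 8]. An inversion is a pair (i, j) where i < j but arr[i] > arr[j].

Finding inversions in [7, 8, 4, 13, 3, 8]:

(0, 2): arr[0]=7 > arr[2]=4
(0, 4): arr[0]=7 > arr[4]=3
(1, 2): arr[1]=8 > arr[2]=4
(1, 4): arr[1]=8 > arr[4]=3
(2, 4): arr[2]=4 > arr[4]=3
(3, 4): arr[3]=13 > arr[4]=3
(3, 5): arr[3]=13 > arr[5]=8

Total inversions: 7

The array has 7 inversion(s): (0,2), (0,4), (1,2), (1,4), (2,4), (3,4), (3,5). Each pair (i,j) satisfies i < j and arr[i] > arr[j].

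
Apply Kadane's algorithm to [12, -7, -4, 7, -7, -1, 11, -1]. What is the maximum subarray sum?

Using Kadane's algorithm on [12, -7, -4, 7, -7, -1, 11, -1]:

Scanning through the array:
Position 1 (value -7): max_ending_here = 5, max_so_far = 12
Position 2 (value -4): max_ending_here = 1, max_so_far = 12
Position 3 (value 7): max_ending_here = 8, max_so_far = 12
Position 4 (value -7): max_ending_here = 1, max_so_far = 12
Position 5 (value -1): max_ending_here = 0, max_so_far = 12
Position 6 (value 11): max_ending_here = 11, max_so_far = 12
Position 7 (value -1): max_ending_here = 10, max_so_far = 12

Maximum subarray: [12]
Maximum sum: 12

The maximum subarray is [12] with sum 12. This subarray runs from index 0 to index 0.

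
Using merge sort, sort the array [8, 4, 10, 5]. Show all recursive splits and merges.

Merge sort trace:

Split: [8, 4, 10, 5] -> [8, 4] and [10, 5]
  Split: [8, 4] -> [8] and [4]
  Merge: [8] + [4] -> [4, 8]
  Split: [10, 5] -> [10] and [5]
  Merge: [10] + [5] -> [5, 10]
Merge: [4, 8] + [5, 10] -> [4, 5, 8, 10]

Final sorted array: [4, 5, 8, 10]

The merge sort proceeds by recursively splitting the array and merging sorted halves.
After all merges, the sorted array is [4, 5, 8, 10].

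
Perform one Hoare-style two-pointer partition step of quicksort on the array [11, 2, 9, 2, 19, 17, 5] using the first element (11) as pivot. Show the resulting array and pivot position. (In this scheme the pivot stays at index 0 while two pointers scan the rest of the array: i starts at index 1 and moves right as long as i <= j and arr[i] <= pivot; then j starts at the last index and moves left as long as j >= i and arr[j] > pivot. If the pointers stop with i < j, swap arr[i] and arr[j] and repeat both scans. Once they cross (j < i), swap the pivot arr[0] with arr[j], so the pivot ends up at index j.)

Hoare-style two-pointer partition with pivot = 11:

Initial array: [11, 2, 9, 2, 19, 17, 5]

Pointers start at i = 1, j = 6.
i stops at index 4 (arr[4]=19 > 11), j stops at index 6 (arr[6]=5 <= 11): swap arr[4] and arr[6], array becomes [11, 2, 9, 2, 5, 17, 19]
i ends at 5, j ends at 4: the pointers have crossed (j < i), so scanning stops.

Swap pivot arr[0] with arr[4] to place pivot at position 4: [5, 2, 9, 2, 11, 17, 19]
Pivot position: 4

After partitioning with pivot 11, the array becomes [5, 2, 9, 2, 11, 17, 19]. The pivot is placed at index 4. All elements to the left of the pivot are <= 11, and all elements to the right are > 11.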